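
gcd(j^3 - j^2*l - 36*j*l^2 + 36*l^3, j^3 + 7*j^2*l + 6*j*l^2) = j + 6*l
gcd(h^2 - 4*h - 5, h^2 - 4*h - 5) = h^2 - 4*h - 5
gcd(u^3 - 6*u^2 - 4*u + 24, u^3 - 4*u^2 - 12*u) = u^2 - 4*u - 12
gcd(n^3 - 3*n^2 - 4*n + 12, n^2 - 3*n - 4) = 1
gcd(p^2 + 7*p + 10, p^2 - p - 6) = p + 2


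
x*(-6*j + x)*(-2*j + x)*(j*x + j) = 12*j^3*x^2 + 12*j^3*x - 8*j^2*x^3 - 8*j^2*x^2 + j*x^4 + j*x^3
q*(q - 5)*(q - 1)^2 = q^4 - 7*q^3 + 11*q^2 - 5*q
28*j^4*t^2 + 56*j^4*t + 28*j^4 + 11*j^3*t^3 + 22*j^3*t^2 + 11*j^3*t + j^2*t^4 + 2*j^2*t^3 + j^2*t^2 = (4*j + t)*(7*j + t)*(j*t + j)^2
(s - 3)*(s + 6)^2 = s^3 + 9*s^2 - 108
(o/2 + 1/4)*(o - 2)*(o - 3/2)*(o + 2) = o^4/2 - o^3/2 - 19*o^2/8 + 2*o + 3/2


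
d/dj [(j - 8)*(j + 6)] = 2*j - 2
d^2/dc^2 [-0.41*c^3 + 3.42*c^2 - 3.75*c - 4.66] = 6.84 - 2.46*c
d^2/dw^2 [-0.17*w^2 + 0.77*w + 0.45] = -0.340000000000000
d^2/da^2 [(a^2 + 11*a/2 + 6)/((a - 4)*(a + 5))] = 3*(3*a^3 + 52*a^2 + 232*a + 424)/(a^6 + 3*a^5 - 57*a^4 - 119*a^3 + 1140*a^2 + 1200*a - 8000)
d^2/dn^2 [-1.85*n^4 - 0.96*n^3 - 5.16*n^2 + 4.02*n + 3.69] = -22.2*n^2 - 5.76*n - 10.32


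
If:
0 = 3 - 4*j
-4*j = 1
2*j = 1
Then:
No Solution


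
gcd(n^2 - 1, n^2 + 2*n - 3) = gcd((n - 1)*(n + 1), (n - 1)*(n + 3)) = n - 1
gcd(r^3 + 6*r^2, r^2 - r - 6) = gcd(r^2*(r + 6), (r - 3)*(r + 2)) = 1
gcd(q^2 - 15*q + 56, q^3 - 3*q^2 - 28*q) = q - 7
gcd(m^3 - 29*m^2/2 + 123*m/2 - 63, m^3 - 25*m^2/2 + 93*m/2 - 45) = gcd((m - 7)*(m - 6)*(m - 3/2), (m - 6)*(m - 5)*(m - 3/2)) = m^2 - 15*m/2 + 9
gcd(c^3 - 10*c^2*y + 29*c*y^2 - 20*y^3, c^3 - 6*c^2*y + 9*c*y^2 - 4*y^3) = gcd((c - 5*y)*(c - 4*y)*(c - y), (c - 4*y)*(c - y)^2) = c^2 - 5*c*y + 4*y^2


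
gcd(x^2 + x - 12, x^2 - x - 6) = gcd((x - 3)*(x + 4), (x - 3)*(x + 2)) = x - 3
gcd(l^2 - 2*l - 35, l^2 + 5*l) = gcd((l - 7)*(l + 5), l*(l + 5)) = l + 5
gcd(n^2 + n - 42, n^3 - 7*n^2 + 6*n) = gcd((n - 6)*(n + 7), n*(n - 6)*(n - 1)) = n - 6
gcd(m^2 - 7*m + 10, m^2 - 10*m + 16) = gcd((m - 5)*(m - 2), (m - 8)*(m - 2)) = m - 2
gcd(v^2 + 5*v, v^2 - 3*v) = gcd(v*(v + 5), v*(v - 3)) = v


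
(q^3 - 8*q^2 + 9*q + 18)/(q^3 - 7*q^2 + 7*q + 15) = (q - 6)/(q - 5)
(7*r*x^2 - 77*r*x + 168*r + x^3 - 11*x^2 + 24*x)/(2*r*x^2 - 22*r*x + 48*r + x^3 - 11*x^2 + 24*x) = (7*r + x)/(2*r + x)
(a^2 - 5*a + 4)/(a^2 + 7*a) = (a^2 - 5*a + 4)/(a*(a + 7))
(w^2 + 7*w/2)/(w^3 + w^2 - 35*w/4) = 2/(2*w - 5)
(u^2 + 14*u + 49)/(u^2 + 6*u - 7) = (u + 7)/(u - 1)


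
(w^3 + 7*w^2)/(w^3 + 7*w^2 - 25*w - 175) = w^2/(w^2 - 25)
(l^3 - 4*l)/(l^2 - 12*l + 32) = l*(l^2 - 4)/(l^2 - 12*l + 32)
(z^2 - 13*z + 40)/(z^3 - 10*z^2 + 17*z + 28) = (z^2 - 13*z + 40)/(z^3 - 10*z^2 + 17*z + 28)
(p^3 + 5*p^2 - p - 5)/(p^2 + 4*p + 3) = (p^2 + 4*p - 5)/(p + 3)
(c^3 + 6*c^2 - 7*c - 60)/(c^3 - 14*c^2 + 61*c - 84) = (c^2 + 9*c + 20)/(c^2 - 11*c + 28)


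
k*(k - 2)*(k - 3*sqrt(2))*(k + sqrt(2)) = k^4 - 2*sqrt(2)*k^3 - 2*k^3 - 6*k^2 + 4*sqrt(2)*k^2 + 12*k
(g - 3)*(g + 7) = g^2 + 4*g - 21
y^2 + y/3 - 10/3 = (y - 5/3)*(y + 2)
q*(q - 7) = q^2 - 7*q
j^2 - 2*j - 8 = (j - 4)*(j + 2)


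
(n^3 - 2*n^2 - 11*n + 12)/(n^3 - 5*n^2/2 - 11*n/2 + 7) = 2*(n^2 - n - 12)/(2*n^2 - 3*n - 14)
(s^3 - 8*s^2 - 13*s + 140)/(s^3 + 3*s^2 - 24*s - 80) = (s - 7)/(s + 4)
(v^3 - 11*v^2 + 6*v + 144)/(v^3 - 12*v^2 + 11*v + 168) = (v - 6)/(v - 7)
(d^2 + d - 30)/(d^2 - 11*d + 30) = (d + 6)/(d - 6)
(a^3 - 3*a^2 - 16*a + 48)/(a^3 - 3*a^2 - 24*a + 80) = (a^2 + a - 12)/(a^2 + a - 20)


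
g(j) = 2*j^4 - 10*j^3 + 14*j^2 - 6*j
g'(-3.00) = -576.00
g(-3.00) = 576.00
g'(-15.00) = -34176.00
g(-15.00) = 138240.00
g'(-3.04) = -593.12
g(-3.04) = 599.38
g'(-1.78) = -196.01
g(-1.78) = 131.51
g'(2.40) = -1.01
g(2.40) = -5.64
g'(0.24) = -0.90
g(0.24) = -0.77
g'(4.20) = 175.10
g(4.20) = 103.22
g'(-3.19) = -660.30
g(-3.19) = 693.33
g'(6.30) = 980.08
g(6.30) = 1167.98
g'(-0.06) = -7.79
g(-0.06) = 0.41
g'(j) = 8*j^3 - 30*j^2 + 28*j - 6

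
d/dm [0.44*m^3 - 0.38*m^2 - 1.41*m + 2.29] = 1.32*m^2 - 0.76*m - 1.41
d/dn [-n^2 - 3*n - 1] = -2*n - 3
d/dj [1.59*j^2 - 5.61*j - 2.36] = 3.18*j - 5.61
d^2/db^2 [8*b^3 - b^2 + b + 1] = 48*b - 2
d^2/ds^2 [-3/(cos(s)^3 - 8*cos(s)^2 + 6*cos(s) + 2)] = 3*((-27*cos(s) + 64*cos(2*s) - 9*cos(3*s))*(cos(s)^3 - 8*cos(s)^2 + 6*cos(s) + 2)/4 - 2*(3*cos(s)^2 - 16*cos(s) + 6)^2*sin(s)^2)/(cos(s)^3 - 8*cos(s)^2 + 6*cos(s) + 2)^3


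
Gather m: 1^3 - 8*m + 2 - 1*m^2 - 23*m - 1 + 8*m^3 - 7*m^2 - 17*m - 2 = 8*m^3 - 8*m^2 - 48*m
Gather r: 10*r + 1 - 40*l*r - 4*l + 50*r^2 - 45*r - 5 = -4*l + 50*r^2 + r*(-40*l - 35) - 4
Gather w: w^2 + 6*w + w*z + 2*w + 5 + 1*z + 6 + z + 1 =w^2 + w*(z + 8) + 2*z + 12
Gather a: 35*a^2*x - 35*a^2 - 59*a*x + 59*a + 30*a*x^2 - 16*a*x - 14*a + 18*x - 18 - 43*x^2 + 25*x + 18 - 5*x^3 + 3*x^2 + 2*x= a^2*(35*x - 35) + a*(30*x^2 - 75*x + 45) - 5*x^3 - 40*x^2 + 45*x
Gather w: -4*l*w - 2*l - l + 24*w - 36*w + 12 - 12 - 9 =-3*l + w*(-4*l - 12) - 9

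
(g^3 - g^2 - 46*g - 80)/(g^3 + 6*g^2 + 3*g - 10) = (g - 8)/(g - 1)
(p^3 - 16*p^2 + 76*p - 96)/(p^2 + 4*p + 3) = (p^3 - 16*p^2 + 76*p - 96)/(p^2 + 4*p + 3)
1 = 1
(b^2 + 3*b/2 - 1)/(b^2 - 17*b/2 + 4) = (b + 2)/(b - 8)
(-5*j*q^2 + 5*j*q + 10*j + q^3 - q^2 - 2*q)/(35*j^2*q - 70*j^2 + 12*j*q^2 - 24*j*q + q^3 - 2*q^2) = (-5*j*q - 5*j + q^2 + q)/(35*j^2 + 12*j*q + q^2)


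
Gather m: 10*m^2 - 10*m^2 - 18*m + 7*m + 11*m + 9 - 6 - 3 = 0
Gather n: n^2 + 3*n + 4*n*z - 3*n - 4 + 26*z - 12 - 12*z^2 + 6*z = n^2 + 4*n*z - 12*z^2 + 32*z - 16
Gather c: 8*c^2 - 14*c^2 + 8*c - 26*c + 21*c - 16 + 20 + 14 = -6*c^2 + 3*c + 18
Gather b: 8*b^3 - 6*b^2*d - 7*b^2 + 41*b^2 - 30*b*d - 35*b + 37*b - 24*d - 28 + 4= 8*b^3 + b^2*(34 - 6*d) + b*(2 - 30*d) - 24*d - 24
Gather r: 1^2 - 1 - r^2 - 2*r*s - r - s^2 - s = -r^2 + r*(-2*s - 1) - s^2 - s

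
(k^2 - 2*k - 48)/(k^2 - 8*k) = (k + 6)/k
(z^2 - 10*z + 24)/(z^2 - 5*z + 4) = (z - 6)/(z - 1)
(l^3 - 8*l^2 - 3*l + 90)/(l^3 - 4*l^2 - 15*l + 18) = (l - 5)/(l - 1)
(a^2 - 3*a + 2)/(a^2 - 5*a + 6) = (a - 1)/(a - 3)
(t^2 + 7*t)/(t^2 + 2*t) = (t + 7)/(t + 2)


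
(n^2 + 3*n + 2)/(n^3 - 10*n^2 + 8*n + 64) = (n + 1)/(n^2 - 12*n + 32)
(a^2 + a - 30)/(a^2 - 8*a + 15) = (a + 6)/(a - 3)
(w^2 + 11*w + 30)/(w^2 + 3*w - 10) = (w + 6)/(w - 2)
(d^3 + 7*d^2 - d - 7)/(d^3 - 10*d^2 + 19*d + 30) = (d^2 + 6*d - 7)/(d^2 - 11*d + 30)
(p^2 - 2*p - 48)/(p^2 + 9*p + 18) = (p - 8)/(p + 3)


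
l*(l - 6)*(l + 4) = l^3 - 2*l^2 - 24*l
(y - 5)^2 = y^2 - 10*y + 25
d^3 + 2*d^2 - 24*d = d*(d - 4)*(d + 6)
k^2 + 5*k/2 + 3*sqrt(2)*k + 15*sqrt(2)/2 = (k + 5/2)*(k + 3*sqrt(2))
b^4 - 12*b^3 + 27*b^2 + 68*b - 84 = (b - 7)*(b - 6)*(b - 1)*(b + 2)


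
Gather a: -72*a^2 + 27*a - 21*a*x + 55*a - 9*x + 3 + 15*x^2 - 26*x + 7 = -72*a^2 + a*(82 - 21*x) + 15*x^2 - 35*x + 10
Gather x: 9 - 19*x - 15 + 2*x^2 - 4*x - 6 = 2*x^2 - 23*x - 12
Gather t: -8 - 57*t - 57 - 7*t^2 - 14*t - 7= -7*t^2 - 71*t - 72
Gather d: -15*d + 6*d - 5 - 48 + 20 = -9*d - 33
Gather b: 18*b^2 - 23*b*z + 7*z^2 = 18*b^2 - 23*b*z + 7*z^2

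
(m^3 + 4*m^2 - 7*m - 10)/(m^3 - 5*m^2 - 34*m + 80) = (m + 1)/(m - 8)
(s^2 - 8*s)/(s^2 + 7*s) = (s - 8)/(s + 7)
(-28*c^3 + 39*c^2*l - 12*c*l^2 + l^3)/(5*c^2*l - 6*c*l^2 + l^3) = (-28*c^2 + 11*c*l - l^2)/(l*(5*c - l))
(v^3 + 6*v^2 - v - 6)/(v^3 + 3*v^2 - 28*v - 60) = (v^2 - 1)/(v^2 - 3*v - 10)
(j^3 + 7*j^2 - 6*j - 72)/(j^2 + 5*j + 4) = (j^2 + 3*j - 18)/(j + 1)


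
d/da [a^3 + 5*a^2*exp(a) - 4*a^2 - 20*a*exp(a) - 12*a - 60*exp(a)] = 5*a^2*exp(a) + 3*a^2 - 10*a*exp(a) - 8*a - 80*exp(a) - 12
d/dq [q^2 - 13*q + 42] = 2*q - 13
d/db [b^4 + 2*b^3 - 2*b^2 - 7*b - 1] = 4*b^3 + 6*b^2 - 4*b - 7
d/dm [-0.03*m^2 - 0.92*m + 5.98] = -0.06*m - 0.92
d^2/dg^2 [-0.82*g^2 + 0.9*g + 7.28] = -1.64000000000000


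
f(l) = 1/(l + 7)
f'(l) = -1/(l + 7)^2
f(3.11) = 0.10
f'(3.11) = -0.01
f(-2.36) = 0.22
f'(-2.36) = -0.05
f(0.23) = 0.14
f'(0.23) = -0.02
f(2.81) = 0.10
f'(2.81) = -0.01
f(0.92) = 0.13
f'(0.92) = -0.02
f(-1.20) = 0.17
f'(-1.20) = -0.03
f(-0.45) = 0.15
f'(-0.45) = -0.02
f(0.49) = 0.13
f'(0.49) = -0.02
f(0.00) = 0.14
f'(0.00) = -0.02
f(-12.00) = -0.20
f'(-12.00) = -0.04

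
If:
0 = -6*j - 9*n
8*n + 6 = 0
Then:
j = 9/8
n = -3/4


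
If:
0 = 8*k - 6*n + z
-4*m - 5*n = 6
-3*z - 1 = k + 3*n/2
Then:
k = -13*z/12 - 1/3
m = 115*z/72 - 17/18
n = -23*z/18 - 4/9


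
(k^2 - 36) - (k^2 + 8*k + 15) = -8*k - 51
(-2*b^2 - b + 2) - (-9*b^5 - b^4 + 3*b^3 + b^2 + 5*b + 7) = 9*b^5 + b^4 - 3*b^3 - 3*b^2 - 6*b - 5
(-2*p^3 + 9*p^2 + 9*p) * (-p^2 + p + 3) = 2*p^5 - 11*p^4 - 6*p^3 + 36*p^2 + 27*p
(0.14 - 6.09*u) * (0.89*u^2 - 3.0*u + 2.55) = -5.4201*u^3 + 18.3946*u^2 - 15.9495*u + 0.357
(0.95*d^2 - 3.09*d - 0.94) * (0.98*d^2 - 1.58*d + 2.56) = 0.931*d^4 - 4.5292*d^3 + 6.393*d^2 - 6.4252*d - 2.4064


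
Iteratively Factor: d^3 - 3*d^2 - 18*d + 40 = (d - 5)*(d^2 + 2*d - 8) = (d - 5)*(d + 4)*(d - 2)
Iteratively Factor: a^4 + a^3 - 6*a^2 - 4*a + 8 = (a + 2)*(a^3 - a^2 - 4*a + 4) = (a - 2)*(a + 2)*(a^2 + a - 2) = (a - 2)*(a - 1)*(a + 2)*(a + 2)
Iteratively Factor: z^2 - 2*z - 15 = (z - 5)*(z + 3)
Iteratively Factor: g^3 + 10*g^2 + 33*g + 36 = (g + 4)*(g^2 + 6*g + 9) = (g + 3)*(g + 4)*(g + 3)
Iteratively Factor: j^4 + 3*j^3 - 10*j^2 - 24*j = (j + 4)*(j^3 - j^2 - 6*j) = (j + 2)*(j + 4)*(j^2 - 3*j) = (j - 3)*(j + 2)*(j + 4)*(j)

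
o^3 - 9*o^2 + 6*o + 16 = (o - 8)*(o - 2)*(o + 1)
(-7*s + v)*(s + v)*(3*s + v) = -21*s^3 - 25*s^2*v - 3*s*v^2 + v^3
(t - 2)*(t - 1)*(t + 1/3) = t^3 - 8*t^2/3 + t + 2/3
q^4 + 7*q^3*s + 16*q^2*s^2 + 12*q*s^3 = q*(q + 2*s)^2*(q + 3*s)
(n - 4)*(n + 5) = n^2 + n - 20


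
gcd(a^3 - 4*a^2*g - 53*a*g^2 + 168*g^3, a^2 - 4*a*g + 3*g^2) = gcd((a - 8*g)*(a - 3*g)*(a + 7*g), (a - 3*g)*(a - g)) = a - 3*g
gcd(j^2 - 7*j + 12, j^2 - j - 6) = j - 3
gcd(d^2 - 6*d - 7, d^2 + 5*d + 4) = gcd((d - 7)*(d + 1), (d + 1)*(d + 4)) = d + 1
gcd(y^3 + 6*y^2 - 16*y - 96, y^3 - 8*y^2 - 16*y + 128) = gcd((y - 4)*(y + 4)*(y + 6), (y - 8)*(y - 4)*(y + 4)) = y^2 - 16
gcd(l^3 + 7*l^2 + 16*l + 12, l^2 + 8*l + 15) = l + 3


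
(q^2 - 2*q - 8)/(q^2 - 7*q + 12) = (q + 2)/(q - 3)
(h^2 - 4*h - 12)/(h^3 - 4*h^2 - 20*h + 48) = (h + 2)/(h^2 + 2*h - 8)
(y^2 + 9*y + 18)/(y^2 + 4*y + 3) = (y + 6)/(y + 1)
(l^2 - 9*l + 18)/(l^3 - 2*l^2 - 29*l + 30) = (l - 3)/(l^2 + 4*l - 5)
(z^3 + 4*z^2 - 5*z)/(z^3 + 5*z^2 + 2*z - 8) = z*(z + 5)/(z^2 + 6*z + 8)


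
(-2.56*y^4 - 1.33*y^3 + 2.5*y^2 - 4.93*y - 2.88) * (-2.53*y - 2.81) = 6.4768*y^5 + 10.5585*y^4 - 2.5877*y^3 + 5.4479*y^2 + 21.1397*y + 8.0928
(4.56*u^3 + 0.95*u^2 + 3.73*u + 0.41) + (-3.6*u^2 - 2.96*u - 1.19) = 4.56*u^3 - 2.65*u^2 + 0.77*u - 0.78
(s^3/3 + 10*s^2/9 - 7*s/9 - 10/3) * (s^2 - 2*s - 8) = s^5/3 + 4*s^4/9 - 17*s^3/3 - 32*s^2/3 + 116*s/9 + 80/3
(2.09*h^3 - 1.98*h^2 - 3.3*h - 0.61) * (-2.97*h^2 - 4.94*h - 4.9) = -6.2073*h^5 - 4.444*h^4 + 9.3412*h^3 + 27.8157*h^2 + 19.1834*h + 2.989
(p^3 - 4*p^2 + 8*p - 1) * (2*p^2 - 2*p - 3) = 2*p^5 - 10*p^4 + 21*p^3 - 6*p^2 - 22*p + 3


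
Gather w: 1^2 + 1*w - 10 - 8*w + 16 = 7 - 7*w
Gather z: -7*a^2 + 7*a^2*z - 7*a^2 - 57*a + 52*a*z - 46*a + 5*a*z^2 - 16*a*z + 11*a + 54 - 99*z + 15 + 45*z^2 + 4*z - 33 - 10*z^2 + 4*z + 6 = -14*a^2 - 92*a + z^2*(5*a + 35) + z*(7*a^2 + 36*a - 91) + 42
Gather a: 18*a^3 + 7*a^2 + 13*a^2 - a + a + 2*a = 18*a^3 + 20*a^2 + 2*a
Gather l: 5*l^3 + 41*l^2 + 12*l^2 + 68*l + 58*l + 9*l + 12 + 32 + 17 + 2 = 5*l^3 + 53*l^2 + 135*l + 63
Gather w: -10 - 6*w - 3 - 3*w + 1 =-9*w - 12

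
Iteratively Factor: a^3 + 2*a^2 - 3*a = (a + 3)*(a^2 - a) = a*(a + 3)*(a - 1)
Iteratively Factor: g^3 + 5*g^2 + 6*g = (g + 3)*(g^2 + 2*g) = (g + 2)*(g + 3)*(g)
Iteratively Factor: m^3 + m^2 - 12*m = (m - 3)*(m^2 + 4*m) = (m - 3)*(m + 4)*(m)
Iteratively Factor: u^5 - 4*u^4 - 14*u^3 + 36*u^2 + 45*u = (u)*(u^4 - 4*u^3 - 14*u^2 + 36*u + 45) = u*(u + 3)*(u^3 - 7*u^2 + 7*u + 15) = u*(u + 1)*(u + 3)*(u^2 - 8*u + 15) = u*(u - 5)*(u + 1)*(u + 3)*(u - 3)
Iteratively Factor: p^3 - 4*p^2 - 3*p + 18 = (p - 3)*(p^2 - p - 6) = (p - 3)^2*(p + 2)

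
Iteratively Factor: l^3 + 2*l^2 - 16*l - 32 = (l + 4)*(l^2 - 2*l - 8) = (l - 4)*(l + 4)*(l + 2)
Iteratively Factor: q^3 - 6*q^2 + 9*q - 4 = (q - 1)*(q^2 - 5*q + 4) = (q - 4)*(q - 1)*(q - 1)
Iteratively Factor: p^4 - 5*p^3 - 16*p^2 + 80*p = (p + 4)*(p^3 - 9*p^2 + 20*p) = (p - 4)*(p + 4)*(p^2 - 5*p) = p*(p - 4)*(p + 4)*(p - 5)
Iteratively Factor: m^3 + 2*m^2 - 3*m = (m - 1)*(m^2 + 3*m) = m*(m - 1)*(m + 3)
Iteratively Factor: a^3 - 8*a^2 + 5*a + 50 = (a - 5)*(a^2 - 3*a - 10) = (a - 5)^2*(a + 2)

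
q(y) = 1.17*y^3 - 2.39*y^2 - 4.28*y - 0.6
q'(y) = 3.51*y^2 - 4.78*y - 4.28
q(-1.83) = -7.94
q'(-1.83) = 16.22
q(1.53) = -8.55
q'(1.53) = -3.38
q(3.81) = 13.11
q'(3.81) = 28.46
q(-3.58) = -69.59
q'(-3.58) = 57.82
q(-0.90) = 0.46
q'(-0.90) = 2.87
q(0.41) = -2.68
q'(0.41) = -5.65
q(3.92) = 16.37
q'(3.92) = 30.92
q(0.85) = -5.25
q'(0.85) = -5.81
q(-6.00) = -313.68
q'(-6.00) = 150.76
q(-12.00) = -2315.16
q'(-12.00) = 558.52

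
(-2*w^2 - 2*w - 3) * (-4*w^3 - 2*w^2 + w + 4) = 8*w^5 + 12*w^4 + 14*w^3 - 4*w^2 - 11*w - 12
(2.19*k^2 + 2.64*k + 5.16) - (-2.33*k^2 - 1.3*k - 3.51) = 4.52*k^2 + 3.94*k + 8.67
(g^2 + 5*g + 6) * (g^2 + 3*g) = g^4 + 8*g^3 + 21*g^2 + 18*g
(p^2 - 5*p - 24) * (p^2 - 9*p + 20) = p^4 - 14*p^3 + 41*p^2 + 116*p - 480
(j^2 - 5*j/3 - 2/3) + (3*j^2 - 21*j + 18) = 4*j^2 - 68*j/3 + 52/3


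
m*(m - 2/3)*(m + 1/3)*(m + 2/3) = m^4 + m^3/3 - 4*m^2/9 - 4*m/27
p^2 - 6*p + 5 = (p - 5)*(p - 1)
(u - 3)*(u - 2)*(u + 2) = u^3 - 3*u^2 - 4*u + 12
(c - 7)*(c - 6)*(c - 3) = c^3 - 16*c^2 + 81*c - 126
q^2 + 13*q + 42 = (q + 6)*(q + 7)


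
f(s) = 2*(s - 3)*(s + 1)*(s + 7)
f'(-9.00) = 272.00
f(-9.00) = -384.00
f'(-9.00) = 272.00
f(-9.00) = -384.00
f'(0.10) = -31.94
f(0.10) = -45.30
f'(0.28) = -27.93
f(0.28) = -50.69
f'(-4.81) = 8.62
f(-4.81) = 130.33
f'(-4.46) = -3.85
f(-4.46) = 131.12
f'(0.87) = -12.06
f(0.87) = -62.69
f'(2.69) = 63.22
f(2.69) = -22.17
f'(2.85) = 71.74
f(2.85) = -11.38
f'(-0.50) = -42.50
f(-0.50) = -22.75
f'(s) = 2*(s - 3)*(s + 1) + 2*(s - 3)*(s + 7) + 2*(s + 1)*(s + 7)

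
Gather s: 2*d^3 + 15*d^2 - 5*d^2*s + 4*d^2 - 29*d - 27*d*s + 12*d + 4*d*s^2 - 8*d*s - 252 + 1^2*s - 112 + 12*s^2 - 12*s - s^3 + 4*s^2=2*d^3 + 19*d^2 - 17*d - s^3 + s^2*(4*d + 16) + s*(-5*d^2 - 35*d - 11) - 364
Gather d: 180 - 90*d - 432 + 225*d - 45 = 135*d - 297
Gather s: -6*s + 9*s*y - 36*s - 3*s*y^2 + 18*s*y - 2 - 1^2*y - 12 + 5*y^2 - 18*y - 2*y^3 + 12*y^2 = s*(-3*y^2 + 27*y - 42) - 2*y^3 + 17*y^2 - 19*y - 14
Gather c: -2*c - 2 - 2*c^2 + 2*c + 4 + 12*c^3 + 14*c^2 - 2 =12*c^3 + 12*c^2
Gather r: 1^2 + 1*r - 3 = r - 2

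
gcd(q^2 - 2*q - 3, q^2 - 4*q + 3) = q - 3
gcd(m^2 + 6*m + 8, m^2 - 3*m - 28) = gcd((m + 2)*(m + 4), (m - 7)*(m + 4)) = m + 4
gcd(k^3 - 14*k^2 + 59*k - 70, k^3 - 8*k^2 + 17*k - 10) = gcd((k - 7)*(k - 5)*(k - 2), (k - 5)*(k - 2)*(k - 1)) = k^2 - 7*k + 10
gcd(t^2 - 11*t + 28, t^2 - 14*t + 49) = t - 7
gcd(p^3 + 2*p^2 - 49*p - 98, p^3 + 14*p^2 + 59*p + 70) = p^2 + 9*p + 14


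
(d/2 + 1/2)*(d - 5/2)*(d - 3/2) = d^3/2 - 3*d^2/2 - d/8 + 15/8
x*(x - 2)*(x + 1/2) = x^3 - 3*x^2/2 - x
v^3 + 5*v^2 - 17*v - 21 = (v - 3)*(v + 1)*(v + 7)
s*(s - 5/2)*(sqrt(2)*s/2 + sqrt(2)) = sqrt(2)*s^3/2 - sqrt(2)*s^2/4 - 5*sqrt(2)*s/2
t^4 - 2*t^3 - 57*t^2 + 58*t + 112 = (t - 8)*(t - 2)*(t + 1)*(t + 7)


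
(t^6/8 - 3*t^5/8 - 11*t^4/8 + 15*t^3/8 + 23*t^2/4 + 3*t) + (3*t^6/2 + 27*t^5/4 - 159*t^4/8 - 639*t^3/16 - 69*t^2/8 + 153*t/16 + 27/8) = 13*t^6/8 + 51*t^5/8 - 85*t^4/4 - 609*t^3/16 - 23*t^2/8 + 201*t/16 + 27/8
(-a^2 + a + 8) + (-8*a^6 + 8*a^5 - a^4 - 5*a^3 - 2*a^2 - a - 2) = -8*a^6 + 8*a^5 - a^4 - 5*a^3 - 3*a^2 + 6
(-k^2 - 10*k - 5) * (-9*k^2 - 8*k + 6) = 9*k^4 + 98*k^3 + 119*k^2 - 20*k - 30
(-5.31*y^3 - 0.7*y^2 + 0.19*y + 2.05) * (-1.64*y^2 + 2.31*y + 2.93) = 8.7084*y^5 - 11.1181*y^4 - 17.4869*y^3 - 4.9741*y^2 + 5.2922*y + 6.0065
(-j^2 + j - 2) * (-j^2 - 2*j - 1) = j^4 + j^3 + j^2 + 3*j + 2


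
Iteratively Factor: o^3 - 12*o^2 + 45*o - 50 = (o - 5)*(o^2 - 7*o + 10) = (o - 5)^2*(o - 2)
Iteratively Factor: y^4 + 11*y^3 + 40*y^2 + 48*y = (y + 4)*(y^3 + 7*y^2 + 12*y) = y*(y + 4)*(y^2 + 7*y + 12) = y*(y + 4)^2*(y + 3)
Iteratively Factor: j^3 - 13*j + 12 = (j + 4)*(j^2 - 4*j + 3) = (j - 3)*(j + 4)*(j - 1)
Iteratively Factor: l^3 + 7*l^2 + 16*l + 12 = (l + 2)*(l^2 + 5*l + 6) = (l + 2)^2*(l + 3)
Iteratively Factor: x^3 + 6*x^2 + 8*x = (x)*(x^2 + 6*x + 8) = x*(x + 4)*(x + 2)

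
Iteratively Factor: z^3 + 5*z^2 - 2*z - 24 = (z + 4)*(z^2 + z - 6) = (z + 3)*(z + 4)*(z - 2)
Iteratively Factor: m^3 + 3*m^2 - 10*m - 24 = (m + 4)*(m^2 - m - 6) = (m + 2)*(m + 4)*(m - 3)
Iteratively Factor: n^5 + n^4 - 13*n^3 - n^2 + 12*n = (n - 1)*(n^4 + 2*n^3 - 11*n^2 - 12*n) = (n - 3)*(n - 1)*(n^3 + 5*n^2 + 4*n) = (n - 3)*(n - 1)*(n + 4)*(n^2 + n) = n*(n - 3)*(n - 1)*(n + 4)*(n + 1)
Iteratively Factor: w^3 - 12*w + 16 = (w - 2)*(w^2 + 2*w - 8) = (w - 2)*(w + 4)*(w - 2)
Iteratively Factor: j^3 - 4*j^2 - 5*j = (j + 1)*(j^2 - 5*j) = j*(j + 1)*(j - 5)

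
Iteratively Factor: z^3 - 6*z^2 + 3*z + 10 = (z - 5)*(z^2 - z - 2) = (z - 5)*(z - 2)*(z + 1)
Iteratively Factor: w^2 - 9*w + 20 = (w - 5)*(w - 4)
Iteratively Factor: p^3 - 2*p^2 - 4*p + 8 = (p - 2)*(p^2 - 4) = (p - 2)^2*(p + 2)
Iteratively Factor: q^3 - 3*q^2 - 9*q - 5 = (q + 1)*(q^2 - 4*q - 5) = (q - 5)*(q + 1)*(q + 1)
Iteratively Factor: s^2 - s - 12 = (s - 4)*(s + 3)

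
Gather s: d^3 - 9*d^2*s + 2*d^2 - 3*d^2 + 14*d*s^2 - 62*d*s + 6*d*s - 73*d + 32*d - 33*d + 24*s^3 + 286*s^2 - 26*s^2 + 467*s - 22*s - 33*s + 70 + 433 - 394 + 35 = d^3 - d^2 - 74*d + 24*s^3 + s^2*(14*d + 260) + s*(-9*d^2 - 56*d + 412) + 144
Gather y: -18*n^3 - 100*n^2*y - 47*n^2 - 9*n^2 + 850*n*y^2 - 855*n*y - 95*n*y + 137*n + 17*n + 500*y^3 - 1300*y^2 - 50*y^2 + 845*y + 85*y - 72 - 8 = -18*n^3 - 56*n^2 + 154*n + 500*y^3 + y^2*(850*n - 1350) + y*(-100*n^2 - 950*n + 930) - 80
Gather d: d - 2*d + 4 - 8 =-d - 4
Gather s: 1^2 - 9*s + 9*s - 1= 0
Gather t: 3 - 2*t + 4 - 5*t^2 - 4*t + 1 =-5*t^2 - 6*t + 8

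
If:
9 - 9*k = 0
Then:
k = 1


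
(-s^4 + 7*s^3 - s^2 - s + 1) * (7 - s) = s^5 - 14*s^4 + 50*s^3 - 6*s^2 - 8*s + 7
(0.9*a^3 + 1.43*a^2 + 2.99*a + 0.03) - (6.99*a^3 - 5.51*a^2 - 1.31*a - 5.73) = -6.09*a^3 + 6.94*a^2 + 4.3*a + 5.76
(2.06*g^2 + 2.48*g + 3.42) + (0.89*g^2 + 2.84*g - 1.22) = 2.95*g^2 + 5.32*g + 2.2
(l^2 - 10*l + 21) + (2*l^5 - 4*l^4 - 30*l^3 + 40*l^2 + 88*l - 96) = 2*l^5 - 4*l^4 - 30*l^3 + 41*l^2 + 78*l - 75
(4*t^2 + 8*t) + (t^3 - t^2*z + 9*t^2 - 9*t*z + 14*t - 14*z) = t^3 - t^2*z + 13*t^2 - 9*t*z + 22*t - 14*z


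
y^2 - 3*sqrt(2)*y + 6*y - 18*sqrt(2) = (y + 6)*(y - 3*sqrt(2))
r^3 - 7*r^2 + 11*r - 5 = (r - 5)*(r - 1)^2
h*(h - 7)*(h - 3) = h^3 - 10*h^2 + 21*h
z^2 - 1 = (z - 1)*(z + 1)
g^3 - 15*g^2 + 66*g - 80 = (g - 8)*(g - 5)*(g - 2)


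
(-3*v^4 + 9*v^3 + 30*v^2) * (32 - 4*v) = 12*v^5 - 132*v^4 + 168*v^3 + 960*v^2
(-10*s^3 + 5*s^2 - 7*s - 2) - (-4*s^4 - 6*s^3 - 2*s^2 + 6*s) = 4*s^4 - 4*s^3 + 7*s^2 - 13*s - 2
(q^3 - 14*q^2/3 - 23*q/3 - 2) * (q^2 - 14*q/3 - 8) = q^5 - 28*q^4/3 + 55*q^3/9 + 640*q^2/9 + 212*q/3 + 16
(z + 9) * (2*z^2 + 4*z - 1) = 2*z^3 + 22*z^2 + 35*z - 9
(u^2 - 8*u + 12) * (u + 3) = u^3 - 5*u^2 - 12*u + 36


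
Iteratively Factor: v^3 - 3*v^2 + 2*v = (v)*(v^2 - 3*v + 2) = v*(v - 1)*(v - 2)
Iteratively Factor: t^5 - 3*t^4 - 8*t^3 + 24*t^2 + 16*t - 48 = (t - 3)*(t^4 - 8*t^2 + 16) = (t - 3)*(t + 2)*(t^3 - 2*t^2 - 4*t + 8) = (t - 3)*(t - 2)*(t + 2)*(t^2 - 4) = (t - 3)*(t - 2)*(t + 2)^2*(t - 2)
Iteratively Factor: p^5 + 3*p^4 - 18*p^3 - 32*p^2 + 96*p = (p - 2)*(p^4 + 5*p^3 - 8*p^2 - 48*p) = (p - 2)*(p + 4)*(p^3 + p^2 - 12*p) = (p - 3)*(p - 2)*(p + 4)*(p^2 + 4*p) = p*(p - 3)*(p - 2)*(p + 4)*(p + 4)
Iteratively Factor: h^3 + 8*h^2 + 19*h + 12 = (h + 1)*(h^2 + 7*h + 12) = (h + 1)*(h + 3)*(h + 4)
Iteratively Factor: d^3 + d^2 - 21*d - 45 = (d + 3)*(d^2 - 2*d - 15) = (d - 5)*(d + 3)*(d + 3)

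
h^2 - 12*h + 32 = (h - 8)*(h - 4)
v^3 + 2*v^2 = v^2*(v + 2)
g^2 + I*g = g*(g + I)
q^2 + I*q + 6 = (q - 2*I)*(q + 3*I)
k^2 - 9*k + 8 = (k - 8)*(k - 1)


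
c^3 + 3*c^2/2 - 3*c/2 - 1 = (c - 1)*(c + 1/2)*(c + 2)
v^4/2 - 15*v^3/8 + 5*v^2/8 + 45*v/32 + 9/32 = (v/2 + 1/4)*(v - 3)*(v - 3/2)*(v + 1/4)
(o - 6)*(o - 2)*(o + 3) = o^3 - 5*o^2 - 12*o + 36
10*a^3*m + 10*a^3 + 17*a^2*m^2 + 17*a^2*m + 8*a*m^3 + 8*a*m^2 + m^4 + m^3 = (a + m)*(2*a + m)*(5*a + m)*(m + 1)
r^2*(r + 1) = r^3 + r^2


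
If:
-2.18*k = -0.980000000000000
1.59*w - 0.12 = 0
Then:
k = 0.45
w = 0.08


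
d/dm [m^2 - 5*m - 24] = 2*m - 5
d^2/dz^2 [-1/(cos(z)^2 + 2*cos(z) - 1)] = (8*sin(z)^4 - 20*sin(z)^2 - 11*cos(z) + 3*cos(3*z) - 8)/(2*(-sin(z)^2 + 2*cos(z))^3)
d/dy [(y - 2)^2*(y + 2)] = (y - 2)*(3*y + 2)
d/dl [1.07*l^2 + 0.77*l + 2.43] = 2.14*l + 0.77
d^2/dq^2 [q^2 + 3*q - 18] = 2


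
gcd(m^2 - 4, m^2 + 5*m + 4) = 1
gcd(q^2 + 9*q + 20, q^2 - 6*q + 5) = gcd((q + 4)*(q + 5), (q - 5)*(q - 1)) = 1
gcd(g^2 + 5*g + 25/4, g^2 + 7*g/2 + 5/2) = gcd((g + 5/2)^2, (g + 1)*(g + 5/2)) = g + 5/2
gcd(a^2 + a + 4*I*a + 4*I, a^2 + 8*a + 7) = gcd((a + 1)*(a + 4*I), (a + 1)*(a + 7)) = a + 1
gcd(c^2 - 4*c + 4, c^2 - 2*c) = c - 2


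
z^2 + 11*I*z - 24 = (z + 3*I)*(z + 8*I)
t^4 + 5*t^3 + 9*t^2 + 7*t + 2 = (t + 1)^3*(t + 2)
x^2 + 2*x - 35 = (x - 5)*(x + 7)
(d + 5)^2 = d^2 + 10*d + 25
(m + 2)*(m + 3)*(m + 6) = m^3 + 11*m^2 + 36*m + 36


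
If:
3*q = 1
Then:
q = 1/3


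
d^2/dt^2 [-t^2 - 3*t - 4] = -2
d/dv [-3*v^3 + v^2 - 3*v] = -9*v^2 + 2*v - 3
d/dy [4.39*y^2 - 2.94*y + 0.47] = 8.78*y - 2.94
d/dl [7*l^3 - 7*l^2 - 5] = 7*l*(3*l - 2)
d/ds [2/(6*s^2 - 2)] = -6*s/(3*s^2 - 1)^2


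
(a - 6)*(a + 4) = a^2 - 2*a - 24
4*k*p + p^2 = p*(4*k + p)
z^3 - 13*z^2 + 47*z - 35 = (z - 7)*(z - 5)*(z - 1)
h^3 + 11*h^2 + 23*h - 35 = (h - 1)*(h + 5)*(h + 7)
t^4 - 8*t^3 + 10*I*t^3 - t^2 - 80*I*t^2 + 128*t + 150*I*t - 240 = (t - 5)*(t - 3)*(t + 2*I)*(t + 8*I)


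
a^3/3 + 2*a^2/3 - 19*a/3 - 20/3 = (a/3 + 1/3)*(a - 4)*(a + 5)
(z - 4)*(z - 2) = z^2 - 6*z + 8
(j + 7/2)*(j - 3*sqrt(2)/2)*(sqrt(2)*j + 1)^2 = 2*j^4 - sqrt(2)*j^3 + 7*j^3 - 5*j^2 - 7*sqrt(2)*j^2/2 - 35*j/2 - 3*sqrt(2)*j/2 - 21*sqrt(2)/4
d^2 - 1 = (d - 1)*(d + 1)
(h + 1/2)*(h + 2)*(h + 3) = h^3 + 11*h^2/2 + 17*h/2 + 3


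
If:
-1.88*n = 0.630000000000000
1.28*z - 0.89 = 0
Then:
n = -0.34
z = 0.70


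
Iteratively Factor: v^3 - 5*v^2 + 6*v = (v - 3)*(v^2 - 2*v) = v*(v - 3)*(v - 2)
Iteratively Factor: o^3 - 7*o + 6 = (o + 3)*(o^2 - 3*o + 2) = (o - 1)*(o + 3)*(o - 2)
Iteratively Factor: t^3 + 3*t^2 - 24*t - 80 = (t + 4)*(t^2 - t - 20) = (t - 5)*(t + 4)*(t + 4)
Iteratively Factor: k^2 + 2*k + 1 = (k + 1)*(k + 1)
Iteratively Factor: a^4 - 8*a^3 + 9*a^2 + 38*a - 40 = (a - 4)*(a^3 - 4*a^2 - 7*a + 10) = (a - 5)*(a - 4)*(a^2 + a - 2) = (a - 5)*(a - 4)*(a - 1)*(a + 2)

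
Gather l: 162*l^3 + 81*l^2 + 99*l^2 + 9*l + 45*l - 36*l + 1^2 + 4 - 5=162*l^3 + 180*l^2 + 18*l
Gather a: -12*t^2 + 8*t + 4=-12*t^2 + 8*t + 4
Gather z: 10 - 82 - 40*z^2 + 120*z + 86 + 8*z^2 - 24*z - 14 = -32*z^2 + 96*z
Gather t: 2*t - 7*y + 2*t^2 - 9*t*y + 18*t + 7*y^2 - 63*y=2*t^2 + t*(20 - 9*y) + 7*y^2 - 70*y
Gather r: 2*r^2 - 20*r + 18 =2*r^2 - 20*r + 18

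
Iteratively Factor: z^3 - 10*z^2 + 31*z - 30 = (z - 5)*(z^2 - 5*z + 6) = (z - 5)*(z - 2)*(z - 3)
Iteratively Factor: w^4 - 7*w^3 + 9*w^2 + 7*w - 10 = (w + 1)*(w^3 - 8*w^2 + 17*w - 10) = (w - 5)*(w + 1)*(w^2 - 3*w + 2) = (w - 5)*(w - 2)*(w + 1)*(w - 1)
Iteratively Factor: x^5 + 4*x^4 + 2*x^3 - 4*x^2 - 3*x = (x + 1)*(x^4 + 3*x^3 - x^2 - 3*x) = (x + 1)*(x + 3)*(x^3 - x) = (x + 1)^2*(x + 3)*(x^2 - x) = (x - 1)*(x + 1)^2*(x + 3)*(x)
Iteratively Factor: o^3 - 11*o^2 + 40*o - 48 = (o - 4)*(o^2 - 7*o + 12) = (o - 4)*(o - 3)*(o - 4)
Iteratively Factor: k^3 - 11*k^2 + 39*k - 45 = (k - 5)*(k^2 - 6*k + 9) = (k - 5)*(k - 3)*(k - 3)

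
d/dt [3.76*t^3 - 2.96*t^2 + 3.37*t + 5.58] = 11.28*t^2 - 5.92*t + 3.37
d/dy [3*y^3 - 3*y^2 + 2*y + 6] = 9*y^2 - 6*y + 2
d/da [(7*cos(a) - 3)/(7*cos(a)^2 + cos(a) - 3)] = (-49*sin(a)^2 - 42*cos(a) + 67)*sin(a)/(7*cos(a)^2 + cos(a) - 3)^2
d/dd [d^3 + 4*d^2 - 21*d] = 3*d^2 + 8*d - 21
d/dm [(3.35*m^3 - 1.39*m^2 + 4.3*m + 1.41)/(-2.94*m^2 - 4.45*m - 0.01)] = (-9.849*m^4 - 29.815*m^3 + 18.727*m^2 + 8.3186*m + 6.2315)/(8.6436*m^4 + 26.166*m^3 + 19.8613*m^2 + 0.089*m + 0.0001)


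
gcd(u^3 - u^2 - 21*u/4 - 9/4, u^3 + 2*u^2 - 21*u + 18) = u - 3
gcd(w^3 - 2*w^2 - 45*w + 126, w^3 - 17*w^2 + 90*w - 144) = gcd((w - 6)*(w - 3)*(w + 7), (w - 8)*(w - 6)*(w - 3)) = w^2 - 9*w + 18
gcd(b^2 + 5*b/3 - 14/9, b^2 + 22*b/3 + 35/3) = b + 7/3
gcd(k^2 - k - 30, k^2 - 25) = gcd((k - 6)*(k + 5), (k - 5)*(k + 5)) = k + 5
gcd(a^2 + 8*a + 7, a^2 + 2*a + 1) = a + 1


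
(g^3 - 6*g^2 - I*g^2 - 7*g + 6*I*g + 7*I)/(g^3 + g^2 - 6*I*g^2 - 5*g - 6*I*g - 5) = (g - 7)/(g - 5*I)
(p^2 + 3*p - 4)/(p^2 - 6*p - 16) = (-p^2 - 3*p + 4)/(-p^2 + 6*p + 16)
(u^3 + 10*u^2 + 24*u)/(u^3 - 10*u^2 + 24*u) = (u^2 + 10*u + 24)/(u^2 - 10*u + 24)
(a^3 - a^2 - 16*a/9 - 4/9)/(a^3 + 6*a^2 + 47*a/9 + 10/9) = (a - 2)/(a + 5)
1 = 1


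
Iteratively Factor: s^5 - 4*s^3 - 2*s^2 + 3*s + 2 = (s - 2)*(s^4 + 2*s^3 - 2*s - 1) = (s - 2)*(s + 1)*(s^3 + s^2 - s - 1) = (s - 2)*(s + 1)^2*(s^2 - 1) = (s - 2)*(s + 1)^3*(s - 1)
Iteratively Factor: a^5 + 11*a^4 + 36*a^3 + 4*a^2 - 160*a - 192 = (a + 4)*(a^4 + 7*a^3 + 8*a^2 - 28*a - 48) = (a + 2)*(a + 4)*(a^3 + 5*a^2 - 2*a - 24) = (a + 2)*(a + 3)*(a + 4)*(a^2 + 2*a - 8) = (a - 2)*(a + 2)*(a + 3)*(a + 4)*(a + 4)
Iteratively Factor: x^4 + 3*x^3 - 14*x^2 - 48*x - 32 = (x + 2)*(x^3 + x^2 - 16*x - 16) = (x - 4)*(x + 2)*(x^2 + 5*x + 4) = (x - 4)*(x + 1)*(x + 2)*(x + 4)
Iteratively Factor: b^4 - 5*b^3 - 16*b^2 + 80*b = (b)*(b^3 - 5*b^2 - 16*b + 80) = b*(b - 4)*(b^2 - b - 20) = b*(b - 5)*(b - 4)*(b + 4)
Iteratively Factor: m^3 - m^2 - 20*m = (m + 4)*(m^2 - 5*m) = m*(m + 4)*(m - 5)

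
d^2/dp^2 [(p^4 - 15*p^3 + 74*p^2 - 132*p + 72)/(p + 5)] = 2*(3*p^4 + 25*p^3 - 75*p^2 - 1125*p + 2582)/(p^3 + 15*p^2 + 75*p + 125)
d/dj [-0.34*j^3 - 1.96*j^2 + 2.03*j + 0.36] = -1.02*j^2 - 3.92*j + 2.03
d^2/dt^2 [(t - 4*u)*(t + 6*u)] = 2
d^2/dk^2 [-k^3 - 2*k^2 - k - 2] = -6*k - 4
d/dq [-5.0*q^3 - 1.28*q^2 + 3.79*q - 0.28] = -15.0*q^2 - 2.56*q + 3.79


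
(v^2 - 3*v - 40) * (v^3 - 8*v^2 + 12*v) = v^5 - 11*v^4 - 4*v^3 + 284*v^2 - 480*v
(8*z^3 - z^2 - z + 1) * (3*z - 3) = 24*z^4 - 27*z^3 + 6*z - 3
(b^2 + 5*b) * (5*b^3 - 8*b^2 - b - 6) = 5*b^5 + 17*b^4 - 41*b^3 - 11*b^2 - 30*b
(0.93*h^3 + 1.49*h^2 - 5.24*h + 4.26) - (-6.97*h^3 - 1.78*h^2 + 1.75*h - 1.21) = 7.9*h^3 + 3.27*h^2 - 6.99*h + 5.47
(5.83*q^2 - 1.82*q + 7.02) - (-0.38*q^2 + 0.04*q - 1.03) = 6.21*q^2 - 1.86*q + 8.05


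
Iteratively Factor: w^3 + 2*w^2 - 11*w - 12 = (w + 1)*(w^2 + w - 12) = (w - 3)*(w + 1)*(w + 4)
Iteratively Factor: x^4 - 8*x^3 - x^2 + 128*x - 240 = (x - 5)*(x^3 - 3*x^2 - 16*x + 48) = (x - 5)*(x - 4)*(x^2 + x - 12) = (x - 5)*(x - 4)*(x - 3)*(x + 4)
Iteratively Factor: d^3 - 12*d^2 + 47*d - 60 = (d - 4)*(d^2 - 8*d + 15) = (d - 5)*(d - 4)*(d - 3)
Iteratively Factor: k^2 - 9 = (k + 3)*(k - 3)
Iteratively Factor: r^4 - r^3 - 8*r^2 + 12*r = (r - 2)*(r^3 + r^2 - 6*r) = r*(r - 2)*(r^2 + r - 6) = r*(r - 2)^2*(r + 3)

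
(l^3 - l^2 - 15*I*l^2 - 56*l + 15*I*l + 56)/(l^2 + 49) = (l^2 - l*(1 + 8*I) + 8*I)/(l + 7*I)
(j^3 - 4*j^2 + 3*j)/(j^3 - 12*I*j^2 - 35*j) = (-j^2 + 4*j - 3)/(-j^2 + 12*I*j + 35)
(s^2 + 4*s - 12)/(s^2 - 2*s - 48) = (s - 2)/(s - 8)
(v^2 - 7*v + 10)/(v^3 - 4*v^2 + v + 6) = (v - 5)/(v^2 - 2*v - 3)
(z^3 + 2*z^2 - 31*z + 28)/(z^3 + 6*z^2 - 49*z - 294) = (z^2 - 5*z + 4)/(z^2 - z - 42)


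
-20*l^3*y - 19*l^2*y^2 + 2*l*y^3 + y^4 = y*(-4*l + y)*(l + y)*(5*l + y)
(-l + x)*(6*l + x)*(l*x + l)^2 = -6*l^4*x^2 - 12*l^4*x - 6*l^4 + 5*l^3*x^3 + 10*l^3*x^2 + 5*l^3*x + l^2*x^4 + 2*l^2*x^3 + l^2*x^2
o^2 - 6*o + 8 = (o - 4)*(o - 2)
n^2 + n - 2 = (n - 1)*(n + 2)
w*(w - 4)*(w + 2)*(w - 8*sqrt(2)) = w^4 - 8*sqrt(2)*w^3 - 2*w^3 - 8*w^2 + 16*sqrt(2)*w^2 + 64*sqrt(2)*w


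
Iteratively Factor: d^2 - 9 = (d + 3)*(d - 3)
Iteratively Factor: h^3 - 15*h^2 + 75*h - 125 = (h - 5)*(h^2 - 10*h + 25) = (h - 5)^2*(h - 5)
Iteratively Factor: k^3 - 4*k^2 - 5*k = (k)*(k^2 - 4*k - 5) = k*(k + 1)*(k - 5)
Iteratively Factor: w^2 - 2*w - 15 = (w + 3)*(w - 5)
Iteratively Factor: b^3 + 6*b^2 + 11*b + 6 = (b + 3)*(b^2 + 3*b + 2) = (b + 1)*(b + 3)*(b + 2)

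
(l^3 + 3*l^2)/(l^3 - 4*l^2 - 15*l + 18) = l^2/(l^2 - 7*l + 6)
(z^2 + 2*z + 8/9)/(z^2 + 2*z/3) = (z + 4/3)/z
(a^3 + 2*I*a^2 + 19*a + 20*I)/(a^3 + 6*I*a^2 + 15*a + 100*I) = (a + I)/(a + 5*I)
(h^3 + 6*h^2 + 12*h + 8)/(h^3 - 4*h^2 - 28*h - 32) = (h + 2)/(h - 8)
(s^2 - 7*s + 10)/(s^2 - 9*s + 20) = (s - 2)/(s - 4)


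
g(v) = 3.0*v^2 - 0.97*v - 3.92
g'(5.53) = 32.21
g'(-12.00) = -72.97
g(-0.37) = -3.15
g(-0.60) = -2.26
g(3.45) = 28.44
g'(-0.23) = -2.35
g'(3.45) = 19.73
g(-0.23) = -3.54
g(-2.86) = 23.39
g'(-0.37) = -3.19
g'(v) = 6.0*v - 0.97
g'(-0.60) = -4.57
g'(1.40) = 7.43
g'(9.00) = 53.03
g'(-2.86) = -18.13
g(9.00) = 230.35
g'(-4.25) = -26.47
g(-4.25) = 54.39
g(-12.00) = 439.72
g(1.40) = 0.60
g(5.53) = 82.46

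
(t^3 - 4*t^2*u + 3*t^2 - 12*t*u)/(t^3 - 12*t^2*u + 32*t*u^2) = (t + 3)/(t - 8*u)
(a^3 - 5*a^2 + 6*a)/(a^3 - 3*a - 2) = a*(a - 3)/(a^2 + 2*a + 1)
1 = 1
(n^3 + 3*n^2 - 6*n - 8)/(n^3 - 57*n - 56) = (n^2 + 2*n - 8)/(n^2 - n - 56)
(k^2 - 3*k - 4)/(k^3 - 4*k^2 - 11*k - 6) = (k - 4)/(k^2 - 5*k - 6)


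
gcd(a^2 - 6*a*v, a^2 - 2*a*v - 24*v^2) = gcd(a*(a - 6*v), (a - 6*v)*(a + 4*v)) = -a + 6*v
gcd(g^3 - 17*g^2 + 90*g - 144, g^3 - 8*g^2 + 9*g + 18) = g^2 - 9*g + 18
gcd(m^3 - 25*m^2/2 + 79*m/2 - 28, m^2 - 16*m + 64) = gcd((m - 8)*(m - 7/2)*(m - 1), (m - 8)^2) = m - 8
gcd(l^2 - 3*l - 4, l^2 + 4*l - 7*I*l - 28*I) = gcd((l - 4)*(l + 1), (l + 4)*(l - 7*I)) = 1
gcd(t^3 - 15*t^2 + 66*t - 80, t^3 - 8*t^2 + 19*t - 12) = 1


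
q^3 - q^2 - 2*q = q*(q - 2)*(q + 1)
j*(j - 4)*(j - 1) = j^3 - 5*j^2 + 4*j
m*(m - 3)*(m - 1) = m^3 - 4*m^2 + 3*m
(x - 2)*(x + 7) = x^2 + 5*x - 14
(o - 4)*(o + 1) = o^2 - 3*o - 4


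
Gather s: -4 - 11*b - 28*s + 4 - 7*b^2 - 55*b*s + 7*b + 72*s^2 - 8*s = -7*b^2 - 4*b + 72*s^2 + s*(-55*b - 36)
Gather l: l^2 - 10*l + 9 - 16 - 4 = l^2 - 10*l - 11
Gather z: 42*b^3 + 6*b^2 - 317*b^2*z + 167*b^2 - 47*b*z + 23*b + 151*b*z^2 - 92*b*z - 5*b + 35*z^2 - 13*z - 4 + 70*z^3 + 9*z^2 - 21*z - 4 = 42*b^3 + 173*b^2 + 18*b + 70*z^3 + z^2*(151*b + 44) + z*(-317*b^2 - 139*b - 34) - 8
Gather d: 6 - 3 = 3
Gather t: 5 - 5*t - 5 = -5*t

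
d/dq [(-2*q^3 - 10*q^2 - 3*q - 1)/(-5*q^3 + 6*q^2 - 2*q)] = (-62*q^4 - 22*q^3 + 23*q^2 + 12*q - 2)/(q^2*(25*q^4 - 60*q^3 + 56*q^2 - 24*q + 4))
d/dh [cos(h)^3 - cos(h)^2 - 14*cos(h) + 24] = (-3*cos(h)^2 + 2*cos(h) + 14)*sin(h)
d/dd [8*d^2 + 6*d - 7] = 16*d + 6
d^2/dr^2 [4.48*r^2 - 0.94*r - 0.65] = 8.96000000000000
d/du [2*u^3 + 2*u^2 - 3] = 2*u*(3*u + 2)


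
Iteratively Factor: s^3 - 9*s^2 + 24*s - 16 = (s - 4)*(s^2 - 5*s + 4) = (s - 4)*(s - 1)*(s - 4)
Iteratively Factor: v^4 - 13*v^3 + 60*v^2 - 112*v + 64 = (v - 1)*(v^3 - 12*v^2 + 48*v - 64) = (v - 4)*(v - 1)*(v^2 - 8*v + 16) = (v - 4)^2*(v - 1)*(v - 4)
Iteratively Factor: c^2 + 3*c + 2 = (c + 2)*(c + 1)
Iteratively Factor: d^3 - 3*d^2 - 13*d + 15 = (d + 3)*(d^2 - 6*d + 5) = (d - 5)*(d + 3)*(d - 1)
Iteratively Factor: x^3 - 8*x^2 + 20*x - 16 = (x - 4)*(x^2 - 4*x + 4) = (x - 4)*(x - 2)*(x - 2)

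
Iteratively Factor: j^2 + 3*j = (j + 3)*(j)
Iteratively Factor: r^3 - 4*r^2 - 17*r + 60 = (r - 3)*(r^2 - r - 20) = (r - 5)*(r - 3)*(r + 4)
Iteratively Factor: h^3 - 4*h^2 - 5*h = (h + 1)*(h^2 - 5*h) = (h - 5)*(h + 1)*(h)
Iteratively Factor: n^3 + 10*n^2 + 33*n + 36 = (n + 3)*(n^2 + 7*n + 12) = (n + 3)*(n + 4)*(n + 3)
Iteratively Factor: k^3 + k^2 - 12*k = (k)*(k^2 + k - 12) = k*(k + 4)*(k - 3)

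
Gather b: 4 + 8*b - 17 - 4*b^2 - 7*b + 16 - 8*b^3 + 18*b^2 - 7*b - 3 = -8*b^3 + 14*b^2 - 6*b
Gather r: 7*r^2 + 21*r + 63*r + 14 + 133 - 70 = 7*r^2 + 84*r + 77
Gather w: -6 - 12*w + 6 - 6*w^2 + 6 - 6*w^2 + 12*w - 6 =-12*w^2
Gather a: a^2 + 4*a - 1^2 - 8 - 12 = a^2 + 4*a - 21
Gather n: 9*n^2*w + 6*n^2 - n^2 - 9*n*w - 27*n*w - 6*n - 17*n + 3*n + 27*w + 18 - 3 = n^2*(9*w + 5) + n*(-36*w - 20) + 27*w + 15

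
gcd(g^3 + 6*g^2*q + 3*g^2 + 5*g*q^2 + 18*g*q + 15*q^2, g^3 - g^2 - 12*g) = g + 3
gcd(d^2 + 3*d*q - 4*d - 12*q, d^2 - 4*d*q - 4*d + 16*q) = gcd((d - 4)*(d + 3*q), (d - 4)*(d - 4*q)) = d - 4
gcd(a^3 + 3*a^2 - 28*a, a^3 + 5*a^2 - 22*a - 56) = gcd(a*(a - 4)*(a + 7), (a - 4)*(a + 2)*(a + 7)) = a^2 + 3*a - 28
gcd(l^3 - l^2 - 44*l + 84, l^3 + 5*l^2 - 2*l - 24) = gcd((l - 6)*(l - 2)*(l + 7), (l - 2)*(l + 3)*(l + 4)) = l - 2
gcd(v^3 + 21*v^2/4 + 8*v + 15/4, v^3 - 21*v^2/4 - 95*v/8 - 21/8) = 1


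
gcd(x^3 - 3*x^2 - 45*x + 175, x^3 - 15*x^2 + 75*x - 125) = x^2 - 10*x + 25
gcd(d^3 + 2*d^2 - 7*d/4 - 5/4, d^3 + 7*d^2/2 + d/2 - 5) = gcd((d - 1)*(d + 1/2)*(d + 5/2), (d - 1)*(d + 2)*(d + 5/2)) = d^2 + 3*d/2 - 5/2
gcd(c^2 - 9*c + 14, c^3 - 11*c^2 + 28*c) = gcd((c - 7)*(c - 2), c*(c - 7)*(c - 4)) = c - 7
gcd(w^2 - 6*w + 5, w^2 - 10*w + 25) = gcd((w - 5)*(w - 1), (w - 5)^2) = w - 5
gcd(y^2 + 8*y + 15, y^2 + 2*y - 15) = y + 5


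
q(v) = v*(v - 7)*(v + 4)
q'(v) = v*(v - 7) + v*(v + 4) + (v - 7)*(v + 4) = 3*v^2 - 6*v - 28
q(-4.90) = -52.48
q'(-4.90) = 73.43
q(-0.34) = 9.13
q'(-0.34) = -25.61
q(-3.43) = 20.39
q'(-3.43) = 27.87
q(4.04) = -96.15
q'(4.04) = -3.28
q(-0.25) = 6.80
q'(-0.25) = -26.31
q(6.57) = -29.86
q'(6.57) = 62.07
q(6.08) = -56.38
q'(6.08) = 46.42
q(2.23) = -66.27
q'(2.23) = -26.46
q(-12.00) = -1824.00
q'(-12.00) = 476.00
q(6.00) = -60.00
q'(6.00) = 44.00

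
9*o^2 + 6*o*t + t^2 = (3*o + t)^2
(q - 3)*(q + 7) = q^2 + 4*q - 21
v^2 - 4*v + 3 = (v - 3)*(v - 1)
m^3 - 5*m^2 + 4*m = m*(m - 4)*(m - 1)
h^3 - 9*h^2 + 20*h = h*(h - 5)*(h - 4)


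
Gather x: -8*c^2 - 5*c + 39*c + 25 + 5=-8*c^2 + 34*c + 30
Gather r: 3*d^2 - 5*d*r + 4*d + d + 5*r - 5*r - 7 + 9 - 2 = 3*d^2 - 5*d*r + 5*d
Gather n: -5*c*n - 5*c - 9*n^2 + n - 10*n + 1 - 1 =-5*c - 9*n^2 + n*(-5*c - 9)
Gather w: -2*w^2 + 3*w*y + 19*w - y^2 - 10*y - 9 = -2*w^2 + w*(3*y + 19) - y^2 - 10*y - 9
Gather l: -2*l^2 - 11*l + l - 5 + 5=-2*l^2 - 10*l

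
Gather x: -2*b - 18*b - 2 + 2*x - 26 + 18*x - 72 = -20*b + 20*x - 100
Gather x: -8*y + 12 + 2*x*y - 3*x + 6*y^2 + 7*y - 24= x*(2*y - 3) + 6*y^2 - y - 12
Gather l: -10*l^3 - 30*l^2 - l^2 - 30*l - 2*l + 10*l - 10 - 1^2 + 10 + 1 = -10*l^3 - 31*l^2 - 22*l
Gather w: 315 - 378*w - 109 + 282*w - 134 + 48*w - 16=56 - 48*w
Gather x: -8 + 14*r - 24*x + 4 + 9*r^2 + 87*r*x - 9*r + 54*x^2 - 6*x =9*r^2 + 5*r + 54*x^2 + x*(87*r - 30) - 4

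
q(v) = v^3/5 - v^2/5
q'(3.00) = 4.20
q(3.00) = 3.60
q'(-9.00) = 52.20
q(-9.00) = -162.00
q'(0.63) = -0.01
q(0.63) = -0.03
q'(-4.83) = 15.93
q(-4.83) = -27.20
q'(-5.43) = 19.86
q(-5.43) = -37.92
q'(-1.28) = 1.50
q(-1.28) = -0.75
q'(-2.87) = 6.09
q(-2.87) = -6.38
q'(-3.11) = 7.05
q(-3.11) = -7.95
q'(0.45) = -0.06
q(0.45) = -0.02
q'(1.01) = 0.21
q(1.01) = 0.00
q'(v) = 3*v^2/5 - 2*v/5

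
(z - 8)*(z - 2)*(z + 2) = z^3 - 8*z^2 - 4*z + 32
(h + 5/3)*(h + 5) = h^2 + 20*h/3 + 25/3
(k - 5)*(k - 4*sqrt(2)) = k^2 - 4*sqrt(2)*k - 5*k + 20*sqrt(2)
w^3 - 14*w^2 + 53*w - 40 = (w - 8)*(w - 5)*(w - 1)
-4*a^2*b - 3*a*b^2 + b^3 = b*(-4*a + b)*(a + b)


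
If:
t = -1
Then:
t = -1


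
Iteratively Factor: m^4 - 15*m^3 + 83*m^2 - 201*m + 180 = (m - 3)*(m^3 - 12*m^2 + 47*m - 60) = (m - 5)*(m - 3)*(m^2 - 7*m + 12) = (m - 5)*(m - 3)^2*(m - 4)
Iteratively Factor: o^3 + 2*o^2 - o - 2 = (o + 1)*(o^2 + o - 2) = (o + 1)*(o + 2)*(o - 1)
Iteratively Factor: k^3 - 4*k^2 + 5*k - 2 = (k - 1)*(k^2 - 3*k + 2) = (k - 2)*(k - 1)*(k - 1)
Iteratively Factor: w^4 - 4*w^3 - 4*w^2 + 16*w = (w + 2)*(w^3 - 6*w^2 + 8*w) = (w - 4)*(w + 2)*(w^2 - 2*w) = (w - 4)*(w - 2)*(w + 2)*(w)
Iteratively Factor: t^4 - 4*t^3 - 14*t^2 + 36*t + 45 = (t - 3)*(t^3 - t^2 - 17*t - 15) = (t - 3)*(t + 1)*(t^2 - 2*t - 15) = (t - 3)*(t + 1)*(t + 3)*(t - 5)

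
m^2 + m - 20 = (m - 4)*(m + 5)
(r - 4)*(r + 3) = r^2 - r - 12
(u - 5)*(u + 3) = u^2 - 2*u - 15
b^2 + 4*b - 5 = (b - 1)*(b + 5)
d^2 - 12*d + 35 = (d - 7)*(d - 5)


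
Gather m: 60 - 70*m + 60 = 120 - 70*m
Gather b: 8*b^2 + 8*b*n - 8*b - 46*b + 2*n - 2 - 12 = 8*b^2 + b*(8*n - 54) + 2*n - 14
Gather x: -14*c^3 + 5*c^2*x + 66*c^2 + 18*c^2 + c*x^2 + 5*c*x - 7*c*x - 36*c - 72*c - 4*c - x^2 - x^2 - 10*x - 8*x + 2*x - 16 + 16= -14*c^3 + 84*c^2 - 112*c + x^2*(c - 2) + x*(5*c^2 - 2*c - 16)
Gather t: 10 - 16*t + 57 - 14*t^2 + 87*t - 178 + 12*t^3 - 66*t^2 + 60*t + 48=12*t^3 - 80*t^2 + 131*t - 63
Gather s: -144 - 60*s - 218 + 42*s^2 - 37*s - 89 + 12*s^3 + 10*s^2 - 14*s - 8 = 12*s^3 + 52*s^2 - 111*s - 459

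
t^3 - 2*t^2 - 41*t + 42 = (t - 7)*(t - 1)*(t + 6)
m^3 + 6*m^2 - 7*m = m*(m - 1)*(m + 7)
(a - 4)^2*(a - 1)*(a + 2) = a^4 - 7*a^3 + 6*a^2 + 32*a - 32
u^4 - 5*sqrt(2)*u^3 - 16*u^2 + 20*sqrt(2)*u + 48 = (u - 2)*(u + 2)*(u - 6*sqrt(2))*(u + sqrt(2))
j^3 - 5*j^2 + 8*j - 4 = (j - 2)^2*(j - 1)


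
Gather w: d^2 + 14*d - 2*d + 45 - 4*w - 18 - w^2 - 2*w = d^2 + 12*d - w^2 - 6*w + 27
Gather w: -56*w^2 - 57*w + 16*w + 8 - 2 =-56*w^2 - 41*w + 6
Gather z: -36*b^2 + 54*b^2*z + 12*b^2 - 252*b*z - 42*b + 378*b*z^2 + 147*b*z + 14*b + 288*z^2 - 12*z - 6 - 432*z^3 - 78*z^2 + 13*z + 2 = -24*b^2 - 28*b - 432*z^3 + z^2*(378*b + 210) + z*(54*b^2 - 105*b + 1) - 4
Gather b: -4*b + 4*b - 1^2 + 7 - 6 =0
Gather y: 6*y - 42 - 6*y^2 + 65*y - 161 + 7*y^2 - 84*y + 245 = y^2 - 13*y + 42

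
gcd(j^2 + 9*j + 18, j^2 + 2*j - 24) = j + 6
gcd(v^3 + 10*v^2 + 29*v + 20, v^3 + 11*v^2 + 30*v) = v + 5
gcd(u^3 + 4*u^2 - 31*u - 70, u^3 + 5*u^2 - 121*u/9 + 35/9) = u + 7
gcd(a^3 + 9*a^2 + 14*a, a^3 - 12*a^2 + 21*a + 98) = a + 2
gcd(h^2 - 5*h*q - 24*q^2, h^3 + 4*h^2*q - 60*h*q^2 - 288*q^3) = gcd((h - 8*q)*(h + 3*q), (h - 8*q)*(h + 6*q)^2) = -h + 8*q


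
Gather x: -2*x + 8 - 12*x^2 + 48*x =-12*x^2 + 46*x + 8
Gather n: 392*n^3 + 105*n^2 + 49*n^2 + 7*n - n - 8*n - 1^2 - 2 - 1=392*n^3 + 154*n^2 - 2*n - 4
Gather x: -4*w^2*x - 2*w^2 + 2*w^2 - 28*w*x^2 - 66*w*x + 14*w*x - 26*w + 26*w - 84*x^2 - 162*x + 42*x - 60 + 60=x^2*(-28*w - 84) + x*(-4*w^2 - 52*w - 120)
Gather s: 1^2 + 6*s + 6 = 6*s + 7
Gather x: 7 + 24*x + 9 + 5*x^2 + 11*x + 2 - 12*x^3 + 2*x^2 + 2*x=-12*x^3 + 7*x^2 + 37*x + 18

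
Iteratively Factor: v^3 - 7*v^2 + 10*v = (v)*(v^2 - 7*v + 10) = v*(v - 5)*(v - 2)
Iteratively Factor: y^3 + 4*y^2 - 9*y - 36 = (y - 3)*(y^2 + 7*y + 12) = (y - 3)*(y + 4)*(y + 3)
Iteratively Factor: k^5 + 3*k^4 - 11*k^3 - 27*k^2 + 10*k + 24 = (k + 4)*(k^4 - k^3 - 7*k^2 + k + 6) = (k + 1)*(k + 4)*(k^3 - 2*k^2 - 5*k + 6) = (k - 3)*(k + 1)*(k + 4)*(k^2 + k - 2) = (k - 3)*(k + 1)*(k + 2)*(k + 4)*(k - 1)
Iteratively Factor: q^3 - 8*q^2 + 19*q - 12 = (q - 3)*(q^2 - 5*q + 4) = (q - 4)*(q - 3)*(q - 1)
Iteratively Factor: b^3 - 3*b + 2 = (b - 1)*(b^2 + b - 2) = (b - 1)^2*(b + 2)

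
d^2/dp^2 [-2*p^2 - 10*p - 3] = -4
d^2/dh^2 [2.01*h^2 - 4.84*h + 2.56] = 4.02000000000000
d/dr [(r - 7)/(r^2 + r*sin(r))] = (r*(r + sin(r)) + (7 - r)*(r*cos(r) + 2*r + sin(r)))/(r^2*(r + sin(r))^2)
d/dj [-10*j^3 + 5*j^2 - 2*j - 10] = -30*j^2 + 10*j - 2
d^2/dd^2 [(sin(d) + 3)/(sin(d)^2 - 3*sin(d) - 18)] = (-6*sin(d) + cos(d)^2 + 1)/(sin(d) - 6)^3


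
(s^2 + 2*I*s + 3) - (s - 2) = s^2 - s + 2*I*s + 5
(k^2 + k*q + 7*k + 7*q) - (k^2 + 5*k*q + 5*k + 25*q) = -4*k*q + 2*k - 18*q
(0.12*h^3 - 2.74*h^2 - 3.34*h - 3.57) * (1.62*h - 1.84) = 0.1944*h^4 - 4.6596*h^3 - 0.369199999999999*h^2 + 0.3622*h + 6.5688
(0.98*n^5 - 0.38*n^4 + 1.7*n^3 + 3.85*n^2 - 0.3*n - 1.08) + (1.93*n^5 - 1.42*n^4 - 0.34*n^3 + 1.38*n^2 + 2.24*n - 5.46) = 2.91*n^5 - 1.8*n^4 + 1.36*n^3 + 5.23*n^2 + 1.94*n - 6.54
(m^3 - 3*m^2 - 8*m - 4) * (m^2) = m^5 - 3*m^4 - 8*m^3 - 4*m^2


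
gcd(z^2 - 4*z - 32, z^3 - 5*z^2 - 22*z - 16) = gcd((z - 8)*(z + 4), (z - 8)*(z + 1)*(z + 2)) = z - 8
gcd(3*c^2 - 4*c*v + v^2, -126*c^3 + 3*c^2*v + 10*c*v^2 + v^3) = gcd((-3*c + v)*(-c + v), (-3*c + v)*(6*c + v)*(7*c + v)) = -3*c + v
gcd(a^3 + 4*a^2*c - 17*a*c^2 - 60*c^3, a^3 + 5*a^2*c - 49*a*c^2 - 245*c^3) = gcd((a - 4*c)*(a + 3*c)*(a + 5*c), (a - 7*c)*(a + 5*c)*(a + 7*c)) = a + 5*c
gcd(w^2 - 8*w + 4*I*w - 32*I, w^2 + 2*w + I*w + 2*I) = 1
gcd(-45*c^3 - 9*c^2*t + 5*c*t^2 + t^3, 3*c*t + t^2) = 3*c + t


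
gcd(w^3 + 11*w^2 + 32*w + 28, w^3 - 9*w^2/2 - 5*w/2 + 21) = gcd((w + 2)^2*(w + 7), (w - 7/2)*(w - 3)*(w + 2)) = w + 2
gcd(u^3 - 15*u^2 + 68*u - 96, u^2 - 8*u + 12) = 1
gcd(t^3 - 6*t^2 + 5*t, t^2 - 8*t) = t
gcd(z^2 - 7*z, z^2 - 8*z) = z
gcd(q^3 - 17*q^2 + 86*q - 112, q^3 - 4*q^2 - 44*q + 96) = q^2 - 10*q + 16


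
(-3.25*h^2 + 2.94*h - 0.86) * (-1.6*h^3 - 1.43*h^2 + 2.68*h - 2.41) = 5.2*h^5 - 0.0564999999999998*h^4 - 11.5382*h^3 + 16.9415*h^2 - 9.3902*h + 2.0726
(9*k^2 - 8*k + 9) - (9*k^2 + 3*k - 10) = 19 - 11*k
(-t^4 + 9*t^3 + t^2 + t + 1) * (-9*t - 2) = 9*t^5 - 79*t^4 - 27*t^3 - 11*t^2 - 11*t - 2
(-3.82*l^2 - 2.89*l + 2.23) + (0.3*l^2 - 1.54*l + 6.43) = -3.52*l^2 - 4.43*l + 8.66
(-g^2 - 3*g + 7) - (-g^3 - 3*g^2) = g^3 + 2*g^2 - 3*g + 7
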